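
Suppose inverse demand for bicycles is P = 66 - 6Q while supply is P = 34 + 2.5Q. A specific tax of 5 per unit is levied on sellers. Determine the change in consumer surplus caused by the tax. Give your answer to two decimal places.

Without the tax, 66 - 6Q = 34 + 2.5Q so Q* = 3.7647 and P* = 43.4118.
A tax on sellers shifts supply up by 5: 66 - 6Q = 34 + 2.5Q + 5, so Q_t = 3.1765. Buyers pay P_b = 46.9412; sellers receive P_s = P_b - 5 = 41.9412.
Consumers lose the trapezoid between P* and P_b out to Q_t plus the triangle from Q_t to Q*: change in CS = 30.2699 - 42.519 = -12.2491.

-12.25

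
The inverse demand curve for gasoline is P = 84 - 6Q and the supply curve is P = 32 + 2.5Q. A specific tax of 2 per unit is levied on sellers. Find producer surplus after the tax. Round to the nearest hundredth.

43.25

Without the tax, 84 - 6Q = 32 + 2.5Q so Q* = 6.1176 and P* = 47.2941.
A tax on sellers shifts supply up by 2: 84 - 6Q = 32 + 2.5Q + 2, so Q_t = 5.8824. Buyers pay P_b = 48.7059; sellers receive P_s = P_b - 2 = 46.7059.
Producer surplus is the triangle above supply below P_s: (1/2)(5.8824)(46.7059 - 32) = 43.2526.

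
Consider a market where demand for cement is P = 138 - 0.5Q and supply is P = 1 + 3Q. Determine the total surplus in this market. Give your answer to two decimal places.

Equilibrium: 138 - 0.5Q = 1 + 3Q, so Q* = 39.1429 and P* = 118.4286.
Total surplus is the full triangle between the curves from 0 to Q*: (1/2)(39.1429)(138 - 1) = 2681.2857.

2681.29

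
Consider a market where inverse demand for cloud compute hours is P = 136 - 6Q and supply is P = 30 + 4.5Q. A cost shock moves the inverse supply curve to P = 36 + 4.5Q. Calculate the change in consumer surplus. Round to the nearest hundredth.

-33.63

Initial equilibrium: Q_0 = 10.0952, P_0 = 75.4286; CS_0 = (1/2)(10.0952)(60.5714) = 305.7415, PS_0 = (1/2)(10.0952)(45.4286) = 229.3061.
New equilibrium: 136 - 6Q = 36 + 4.5Q gives Q_1 = 9.5238, P_1 = 78.8571; CS_1 = 272.1088, PS_1 = 204.0816.
Change in consumer surplus = 272.1088 - 305.7415 = -33.6327.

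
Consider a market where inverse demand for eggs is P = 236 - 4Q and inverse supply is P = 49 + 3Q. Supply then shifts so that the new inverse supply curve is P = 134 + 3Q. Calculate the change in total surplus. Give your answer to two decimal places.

-1754.64

Initial equilibrium: Q_0 = 26.7143, P_0 = 129.1429; CS_0 = (1/2)(26.7143)(106.8571) = 1427.3061, PS_0 = (1/2)(26.7143)(80.1429) = 1070.4796.
New equilibrium: 236 - 4Q = 134 + 3Q gives Q_1 = 14.5714, P_1 = 177.7143; CS_1 = 424.6531, PS_1 = 318.4898.
Change in total surplus = (424.6531 + 318.4898) - (1427.3061 + 1070.4796) = -1754.6429.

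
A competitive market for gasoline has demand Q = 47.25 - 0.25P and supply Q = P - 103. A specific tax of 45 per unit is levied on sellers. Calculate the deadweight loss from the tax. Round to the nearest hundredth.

202.50

Rewriting demand in inverse form: P = 189 - 4Q.
Rewriting supply in inverse form: P = 103 + Q.
Pre-tax equilibrium: 189 - 4Q = 103 + Q gives Q* = 17.2, P* = 120.2.
With the tax, sellers need 45 more per unit: 189 - 4Q = 103 + Q + 45, so Q_t = 8.2. Buyers pay P_b = 156.2; sellers receive P_s = P_b - 45 = 111.2.
The welfare triangle lost has base Q* - Q_t = 9 and height t = 45, so DWL = (1/2)(9)(45) = 202.5.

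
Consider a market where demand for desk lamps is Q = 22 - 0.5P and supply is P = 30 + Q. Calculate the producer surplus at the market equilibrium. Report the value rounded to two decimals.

10.89

Rewriting demand in inverse form: P = 44 - 2Q.
Setting demand equal to supply, 14 = 3Q, so Q* = 4.6667 and P* = 34.6667.
The supply curve's price intercept is 30, so PS = (1/2)(Q*)(P* - 30) = (1/2)(4.6667)(4.6667) = 10.8889.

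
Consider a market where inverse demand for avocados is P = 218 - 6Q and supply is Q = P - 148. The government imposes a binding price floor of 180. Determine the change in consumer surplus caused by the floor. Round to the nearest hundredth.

-179.67

Rewriting supply in inverse form: P = 148 + Q.
Without the control, 218 - 6Q = 148 + Q so Q* = 10 and P* = 158.
At the floor price 180, quantity demanded is (218 - 180)/6 = 6.3333; demand is the short side, so Q = 6.3333 trades at P = 180.
CS goes from (1/2)(10)(60) = 300 to 120.3333 (computed as (218 - 180)(6.3333) - (1/2)(6)(6.3333)^2), a change of -179.6667.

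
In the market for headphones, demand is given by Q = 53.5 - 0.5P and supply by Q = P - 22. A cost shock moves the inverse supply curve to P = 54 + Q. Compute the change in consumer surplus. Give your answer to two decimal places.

Rewriting demand in inverse form: P = 107 - 2Q.
Rewriting supply in inverse form: P = 22 + Q.
Initial equilibrium: Q_0 = 28.3333, P_0 = 50.3333; CS_0 = (1/2)(28.3333)(56.6667) = 802.7778, PS_0 = (1/2)(28.3333)(28.3333) = 401.3889.
New equilibrium: 107 - 2Q = 54 + Q gives Q_1 = 17.6667, P_1 = 71.6667; CS_1 = 312.1111, PS_1 = 156.0556.
Change in consumer surplus = 312.1111 - 802.7778 = -490.6667.

-490.67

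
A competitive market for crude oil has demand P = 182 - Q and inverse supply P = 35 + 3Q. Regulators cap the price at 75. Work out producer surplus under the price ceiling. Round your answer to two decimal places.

266.67

Free-market equilibrium: 182 - Q = 35 + 3Q gives Q* = 36.75, P* = 145.25.
At the ceiling price 75, quantity supplied is (75 - 35)/3 = 13.3333; supply is the short side, so Q = 13.3333 trades at P = 75.
PS is the triangle above supply below 75: (1/2)(13.3333)(75 - 35) = 266.6667.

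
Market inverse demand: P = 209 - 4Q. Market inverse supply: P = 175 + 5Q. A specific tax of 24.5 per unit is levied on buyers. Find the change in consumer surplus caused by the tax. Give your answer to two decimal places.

-26.31

Pre-tax equilibrium: 209 - 4Q = 175 + 5Q gives Q* = 3.7778, P* = 193.8889.
A tax on buyers shifts demand down by 24.5: (209 - 24.5) - 4Q = 175 + 5Q, so Q_t = 1.0556. Buyers pay P_b = 204.7778; sellers receive P_s = P_b - 24.5 = 180.2778.
CS falls from (1/2)(3.7778)(15.1111) = 28.5432 to (1/2)(1.0556)(4.2222) = 2.2284, a change of -26.3148.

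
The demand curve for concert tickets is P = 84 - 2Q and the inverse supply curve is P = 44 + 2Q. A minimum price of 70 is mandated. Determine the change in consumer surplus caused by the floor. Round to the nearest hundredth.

-51.00

Free-market equilibrium: 84 - 2Q = 44 + 2Q gives Q* = 10, P* = 64.
At P = 70, buyers demand (84 - 70)/2 = 7 while sellers would supply more, so the quantity traded is 7 at price 70.
CS goes from (1/2)(10)(20) = 100 to 49 (computed as (84 - 70)(7) - (1/2)(2)(7)^2), a change of -51.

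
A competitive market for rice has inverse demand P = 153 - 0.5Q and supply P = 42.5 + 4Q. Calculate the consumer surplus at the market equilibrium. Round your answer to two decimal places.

Setting demand equal to supply, 110.5 = 4.5Q, so Q* = 24.5556 and P* = 140.7222.
CS is the area between the demand curve and P* from 0 to Q*: (1/2)(24.5556)(12.2778) = 150.7438.

150.74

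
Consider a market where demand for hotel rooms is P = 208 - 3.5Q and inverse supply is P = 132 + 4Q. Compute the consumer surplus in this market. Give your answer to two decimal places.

179.70

Set 208 - 3.5Q = 132 + 4Q, which gives 76 = 7.5Q, so Q* = 10.1333 and P* = 208 - 3.5(10.1333) = 172.5333.
CS is the area between the demand curve and P* from 0 to Q*: (1/2)(10.1333)(35.4667) = 179.6978.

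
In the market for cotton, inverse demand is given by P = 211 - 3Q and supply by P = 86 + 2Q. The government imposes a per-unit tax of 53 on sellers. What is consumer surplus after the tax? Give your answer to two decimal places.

Pre-tax equilibrium: 211 - 3Q = 86 + 2Q gives Q* = 25, P* = 136.
With the tax, sellers need 53 more per unit: 211 - 3Q = 86 + 2Q + 53, so Q_t = 14.4. Buyers pay P_b = 167.8; sellers receive P_s = P_b - 53 = 114.8.
Consumer surplus is the triangle under demand above P_b: (1/2)(14.4)(211 - 167.8) = 311.04.

311.04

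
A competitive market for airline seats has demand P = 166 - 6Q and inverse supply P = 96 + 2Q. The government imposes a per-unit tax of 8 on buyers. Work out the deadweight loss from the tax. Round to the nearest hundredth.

Without the tax, 166 - 6Q = 96 + 2Q so Q* = 8.75 and P* = 113.5.
A tax on buyers shifts demand down by 8: (166 - 8) - 6Q = 96 + 2Q, so Q_t = 7.75. Buyers pay P_b = 119.5; sellers receive P_s = P_b - 8 = 111.5.
Deadweight loss is the triangle between the curves from Q_t to Q*: (1/2)(8.75 - 7.75)(8) = 4.

4.00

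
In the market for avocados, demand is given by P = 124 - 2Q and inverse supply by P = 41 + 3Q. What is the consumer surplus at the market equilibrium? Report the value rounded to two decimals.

275.56

Equilibrium: 124 - 2Q = 41 + 3Q, so Q* = 16.6 and P* = 90.8.
The demand choke price is 124, so CS = (1/2)(Q*)(124 - P*) = (1/2)(16.6)(33.2) = 275.56.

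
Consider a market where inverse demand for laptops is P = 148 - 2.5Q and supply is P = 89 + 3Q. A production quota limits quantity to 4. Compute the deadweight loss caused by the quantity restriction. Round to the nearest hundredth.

124.45

Without the quota, 148 - 2.5Q = 89 + 3Q gives Q* = 10.7273.
At Q = 4 the demand price is 148 - 2.5(4) = 138 and the supply price is 89 + 3(4) = 101.
Deadweight loss is the triangle between the curves from 4 to 10.7273: (1/2)(138 - 101)(10.7273 - 4) = 124.4545.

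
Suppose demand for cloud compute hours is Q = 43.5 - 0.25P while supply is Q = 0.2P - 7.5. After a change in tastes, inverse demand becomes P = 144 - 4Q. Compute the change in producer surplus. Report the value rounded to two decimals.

-225.00

Rewriting demand in inverse form: P = 174 - 4Q.
Rewriting supply in inverse form: P = 37.5 + 5Q.
Initial equilibrium: Q_0 = 15.1667, P_0 = 113.3333; CS_0 = (1/2)(15.1667)(60.6667) = 460.0556, PS_0 = (1/2)(15.1667)(75.8333) = 575.0694.
New equilibrium: 144 - 4Q = 37.5 + 5Q gives Q_1 = 11.8333, P_1 = 96.6667; CS_1 = 280.0556, PS_1 = 350.0694.
Change in producer surplus = 350.0694 - 575.0694 = -225.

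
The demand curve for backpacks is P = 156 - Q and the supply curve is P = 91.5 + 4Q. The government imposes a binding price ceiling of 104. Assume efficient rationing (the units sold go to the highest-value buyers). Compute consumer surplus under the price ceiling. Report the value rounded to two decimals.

Without the control, 156 - Q = 91.5 + 4Q so Q* = 12.9 and P* = 143.1.
At P = 104, sellers supply (104 - 91.5)/4 = 3.125 while buyers want more, so the quantity traded is 3.125 at price 104.
The demand price at Q = 3.125 is 152.875. CS is the trapezoid between demand and 104 over [0, 3.125]: (1/2)[(156 - 104) + (152.875 - 104)](3.125) = 157.6172.

157.62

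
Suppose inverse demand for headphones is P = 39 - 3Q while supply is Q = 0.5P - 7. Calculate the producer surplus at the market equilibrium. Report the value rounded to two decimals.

25.00

Rewriting supply in inverse form: P = 14 + 2Q.
Set 39 - 3Q = 14 + 2Q, which gives 25 = 5Q, so Q* = 5 and P* = 39 - 3(5) = 24.
Producer surplus is the triangle above supply below P*: (1/2)(5)(24 - 14) = (1/2)(5)(10) = 25.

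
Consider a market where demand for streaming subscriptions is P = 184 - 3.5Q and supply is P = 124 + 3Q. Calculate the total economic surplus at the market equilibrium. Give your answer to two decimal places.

276.92

Setting demand equal to supply, 60 = 6.5Q, so Q* = 9.2308 and P* = 151.6923.
Total surplus is the full triangle between the curves from 0 to Q*: (1/2)(9.2308)(184 - 124) = 276.9231.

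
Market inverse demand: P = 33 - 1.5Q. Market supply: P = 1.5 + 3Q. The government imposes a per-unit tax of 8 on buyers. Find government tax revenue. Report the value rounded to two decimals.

41.78

Pre-tax equilibrium: 33 - 1.5Q = 1.5 + 3Q gives Q* = 7, P* = 22.5.
A tax on buyers shifts demand down by 8: (33 - 8) - 1.5Q = 1.5 + 3Q, so Q_t = 5.2222. Buyers pay P_b = 25.1667; sellers receive P_s = P_b - 8 = 17.1667.
Revenue is the tax times quantity traded: 8 x 5.2222 = 41.7778.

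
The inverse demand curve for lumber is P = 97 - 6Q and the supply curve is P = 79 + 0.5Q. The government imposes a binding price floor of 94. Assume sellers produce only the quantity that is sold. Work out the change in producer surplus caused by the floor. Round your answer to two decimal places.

5.52

Free-market equilibrium: 97 - 6Q = 79 + 0.5Q gives Q* = 2.7692, P* = 80.3846.
At P = 94, buyers demand (97 - 94)/6 = 0.5 while sellers would supply more, so the quantity traded is 0.5 at price 94.
PS goes from (1/2)(2.7692)(1.3846) = 1.9172 to 7.4375 (computed as (94 - 79)(0.5) - (1/2)(0.5)(0.5)^2), a change of 5.5203.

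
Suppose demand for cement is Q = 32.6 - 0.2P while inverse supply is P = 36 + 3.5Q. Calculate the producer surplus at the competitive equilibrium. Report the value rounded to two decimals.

390.67

Rewriting demand in inverse form: P = 163 - 5Q.
Set 163 - 5Q = 36 + 3.5Q, which gives 127 = 8.5Q, so Q* = 14.9412 and P* = 163 - 5(14.9412) = 88.2941.
PS is the area between P* and the supply curve from 0 to Q*: (1/2)(14.9412)(52.2941) = 390.6678.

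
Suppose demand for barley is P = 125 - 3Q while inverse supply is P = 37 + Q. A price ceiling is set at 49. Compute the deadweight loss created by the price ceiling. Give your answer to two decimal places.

200.00

Free-market equilibrium: 125 - 3Q = 37 + Q gives Q* = 22, P* = 59.
At the ceiling price 49, quantity supplied is (49 - 37)/1 = 12; supply is the short side, so Q = 12 trades at P = 49.
The lost-trades triangle has base Q* - 12 = 10 and height equal to the gap between the curves at Q = 12, which is 89 - 49 = 40. DWL = (1/2)(10)(40) = 200.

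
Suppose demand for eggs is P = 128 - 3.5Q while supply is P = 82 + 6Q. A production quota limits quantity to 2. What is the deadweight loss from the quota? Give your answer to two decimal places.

38.37

Without the quota, 128 - 3.5Q = 82 + 6Q gives Q* = 4.8421.
At Q = 2 the demand price is 128 - 3.5(2) = 121 and the supply price is 82 + 6(2) = 94.
Deadweight loss is the triangle between the curves from 2 to 4.8421: (1/2)(121 - 94)(4.8421 - 2) = 38.3684.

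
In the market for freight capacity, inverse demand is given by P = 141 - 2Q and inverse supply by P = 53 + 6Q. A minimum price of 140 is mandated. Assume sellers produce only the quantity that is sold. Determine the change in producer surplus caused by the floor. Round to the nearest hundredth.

Free-market equilibrium: 141 - 2Q = 53 + 6Q gives Q* = 11, P* = 119.
At the floor price 140, quantity demanded is (141 - 140)/2 = 0.5; demand is the short side, so Q = 0.5 trades at P = 140.
PS goes from (1/2)(11)(66) = 363 to 42.75 (computed as (140 - 53)(0.5) - (1/2)(6)(0.5)^2), a change of -320.25.

-320.25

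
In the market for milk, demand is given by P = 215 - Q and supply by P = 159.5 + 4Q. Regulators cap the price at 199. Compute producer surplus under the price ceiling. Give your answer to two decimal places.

Without the control, 215 - Q = 159.5 + 4Q so Q* = 11.1 and P* = 203.9.
At P = 199, sellers supply (199 - 159.5)/4 = 9.875 while buyers want more, so the quantity traded is 9.875 at price 199.
PS is the triangle above supply below 199: (1/2)(9.875)(199 - 159.5) = 195.0312.

195.03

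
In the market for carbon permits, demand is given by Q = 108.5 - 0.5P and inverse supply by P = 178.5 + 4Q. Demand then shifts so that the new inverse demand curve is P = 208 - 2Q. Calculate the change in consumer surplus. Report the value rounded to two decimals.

-17.00

Rewriting demand in inverse form: P = 217 - 2Q.
Initial equilibrium: Q_0 = 6.4167, P_0 = 204.1667; CS_0 = (1/2)(6.4167)(12.8333) = 41.1736, PS_0 = (1/2)(6.4167)(25.6667) = 82.3472.
New equilibrium: 208 - 2Q = 178.5 + 4Q gives Q_1 = 4.9167, P_1 = 198.1667; CS_1 = 24.1736, PS_1 = 48.3472.
Change in consumer surplus = 24.1736 - 41.1736 = -17.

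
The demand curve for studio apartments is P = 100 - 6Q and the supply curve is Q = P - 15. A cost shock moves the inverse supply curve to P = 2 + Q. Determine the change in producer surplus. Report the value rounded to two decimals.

24.28

Rewriting supply in inverse form: P = 15 + Q.
Initial equilibrium: Q_0 = 12.1429, P_0 = 27.1429; CS_0 = (1/2)(12.1429)(72.8571) = 442.3469, PS_0 = (1/2)(12.1429)(12.1429) = 73.7245.
New equilibrium: 100 - 6Q = 2 + Q gives Q_1 = 14, P_1 = 16; CS_1 = 588, PS_1 = 98.
Change in producer surplus = 98 - 73.7245 = 24.2755.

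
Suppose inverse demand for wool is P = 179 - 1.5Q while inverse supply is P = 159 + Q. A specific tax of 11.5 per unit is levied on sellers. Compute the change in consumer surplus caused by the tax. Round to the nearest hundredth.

Pre-tax equilibrium: 179 - 1.5Q = 159 + Q gives Q* = 8, P* = 167.
With the tax, sellers need 11.5 more per unit: 179 - 1.5Q = 159 + Q + 11.5, so Q_t = 3.4. Buyers pay P_b = 173.9; sellers receive P_s = P_b - 11.5 = 162.4.
CS falls from (1/2)(8)(12) = 48 to (1/2)(3.4)(5.1) = 8.67, a change of -39.33.

-39.33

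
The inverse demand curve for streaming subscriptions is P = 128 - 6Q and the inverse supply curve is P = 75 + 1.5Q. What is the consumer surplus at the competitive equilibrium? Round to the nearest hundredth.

149.81

Equilibrium: 128 - 6Q = 75 + 1.5Q, so Q* = 7.0667 and P* = 85.6.
Consumer surplus is the triangle under demand above P*: (1/2)(7.0667)(128 - 85.6) = (1/2)(7.0667)(42.4) = 149.8133.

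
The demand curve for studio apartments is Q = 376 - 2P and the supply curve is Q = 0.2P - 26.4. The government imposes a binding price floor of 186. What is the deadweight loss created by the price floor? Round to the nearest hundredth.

Rewriting demand in inverse form: P = 188 - 0.5Q.
Rewriting supply in inverse form: P = 132 + 5Q.
Without the control, 188 - 0.5Q = 132 + 5Q so Q* = 10.1818 and P* = 182.9091.
At the floor price 186, quantity demanded is (188 - 186)/0.5 = 4; demand is the short side, so Q = 4 trades at P = 186.
At Q = 4 the demand price is 186 and the supply price is 152. Deadweight loss is the triangle between the curves from 4 to 10.1818: (1/2)(186 - 152)(10.1818 - 4) = 105.0909.

105.09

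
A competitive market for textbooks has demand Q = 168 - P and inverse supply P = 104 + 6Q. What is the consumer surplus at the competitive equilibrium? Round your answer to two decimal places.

41.80

Rewriting demand in inverse form: P = 168 - Q.
Set 168 - Q = 104 + 6Q, which gives 64 = 7Q, so Q* = 9.1429 and P* = 168 - (9.1429) = 158.8571.
CS is the area between the demand curve and P* from 0 to Q*: (1/2)(9.1429)(9.1429) = 41.7959.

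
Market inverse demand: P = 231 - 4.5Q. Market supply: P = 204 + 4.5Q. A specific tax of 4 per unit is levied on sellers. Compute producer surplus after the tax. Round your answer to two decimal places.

14.69

Pre-tax equilibrium: 231 - 4.5Q = 204 + 4.5Q gives Q* = 3, P* = 217.5.
With the tax, sellers need 4 more per unit: 231 - 4.5Q = 204 + 4.5Q + 4, so Q_t = 2.5556. Buyers pay P_b = 219.5; sellers receive P_s = P_b - 4 = 215.5.
Producer surplus is the triangle above supply below P_s: (1/2)(2.5556)(215.5 - 204) = 14.6944.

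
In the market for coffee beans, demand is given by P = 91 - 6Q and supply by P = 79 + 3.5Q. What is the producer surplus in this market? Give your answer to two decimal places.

2.79

Equilibrium: 91 - 6Q = 79 + 3.5Q, so Q* = 1.2632 and P* = 83.4211.
PS is the area between P* and the supply curve from 0 to Q*: (1/2)(1.2632)(4.4211) = 2.7922.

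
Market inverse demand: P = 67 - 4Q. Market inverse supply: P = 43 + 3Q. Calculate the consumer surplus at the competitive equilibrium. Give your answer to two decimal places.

23.51

Equilibrium: 67 - 4Q = 43 + 3Q, so Q* = 3.4286 and P* = 53.2857.
The demand choke price is 67, so CS = (1/2)(Q*)(67 - P*) = (1/2)(3.4286)(13.7143) = 23.5102.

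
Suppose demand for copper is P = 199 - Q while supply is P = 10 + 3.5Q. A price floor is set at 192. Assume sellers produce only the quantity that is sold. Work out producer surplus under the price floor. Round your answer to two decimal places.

Without the control, 199 - Q = 10 + 3.5Q so Q* = 42 and P* = 157.
At P = 192, buyers demand (199 - 192)/1 = 7 while sellers would supply more, so the quantity traded is 7 at price 192.
The supply price at Q = 7 is 34.5. PS is the trapezoid between 192 and supply over [0, 7]: (1/2)[(192 - 10) + (192 - 34.5)](7) = 1188.25.

1188.25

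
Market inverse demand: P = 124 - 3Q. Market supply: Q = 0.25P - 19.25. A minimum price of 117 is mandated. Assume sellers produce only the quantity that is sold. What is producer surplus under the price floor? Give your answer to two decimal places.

82.44

Rewriting supply in inverse form: P = 77 + 4Q.
Free-market equilibrium: 124 - 3Q = 77 + 4Q gives Q* = 6.7143, P* = 103.8571.
At P = 117, buyers demand (124 - 117)/3 = 2.3333 while sellers would supply more, so the quantity traded is 2.3333 at price 117.
The supply price at Q = 2.3333 is 86.3333. PS is the trapezoid between 117 and supply over [0, 2.3333]: (1/2)[(117 - 77) + (117 - 86.3333)](2.3333) = 82.4444.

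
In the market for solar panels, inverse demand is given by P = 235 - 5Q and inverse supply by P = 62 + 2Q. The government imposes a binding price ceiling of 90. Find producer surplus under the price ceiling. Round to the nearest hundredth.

196.00

Without the control, 235 - 5Q = 62 + 2Q so Q* = 24.7143 and P* = 111.4286.
At P = 90, sellers supply (90 - 62)/2 = 14 while buyers want more, so the quantity traded is 14 at price 90.
PS is the triangle above supply below 90: (1/2)(14)(90 - 62) = 196.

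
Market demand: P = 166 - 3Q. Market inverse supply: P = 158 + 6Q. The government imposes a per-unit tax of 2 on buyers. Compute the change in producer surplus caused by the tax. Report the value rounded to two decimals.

Without the tax, 166 - 3Q = 158 + 6Q so Q* = 0.8889 and P* = 163.3333.
A tax on buyers shifts demand down by 2: (166 - 2) - 3Q = 158 + 6Q, so Q_t = 0.6667. Buyers pay P_b = 164; sellers receive P_s = P_b - 2 = 162.
PS falls from (1/2)(0.8889)(5.3333) = 2.3704 to (1/2)(0.6667)(4) = 1.3333, a change of -1.037.

-1.04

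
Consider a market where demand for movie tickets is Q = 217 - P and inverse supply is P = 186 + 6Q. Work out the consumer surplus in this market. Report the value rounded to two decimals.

Rewriting demand in inverse form: P = 217 - Q.
Equilibrium: 217 - Q = 186 + 6Q, so Q* = 4.4286 and P* = 212.5714.
Consumer surplus is the triangle under demand above P*: (1/2)(4.4286)(217 - 212.5714) = (1/2)(4.4286)(4.4286) = 9.8061.

9.81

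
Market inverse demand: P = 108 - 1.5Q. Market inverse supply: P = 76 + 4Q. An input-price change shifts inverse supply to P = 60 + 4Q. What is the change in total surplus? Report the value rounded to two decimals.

Initial equilibrium: Q_0 = 5.8182, P_0 = 99.2727; CS_0 = (1/2)(5.8182)(8.7273) = 25.3884, PS_0 = (1/2)(5.8182)(23.2727) = 67.7025.
New equilibrium: 108 - 1.5Q = 60 + 4Q gives Q_1 = 8.7273, P_1 = 94.9091; CS_1 = 57.124, PS_1 = 152.3306.
Change in total surplus = (57.124 + 152.3306) - (25.3884 + 67.7025) = 116.3636.

116.36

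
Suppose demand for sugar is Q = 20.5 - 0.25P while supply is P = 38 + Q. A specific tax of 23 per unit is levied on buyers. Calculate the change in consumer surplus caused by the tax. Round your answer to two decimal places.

-119.60

Rewriting demand in inverse form: P = 82 - 4Q.
Pre-tax equilibrium: 82 - 4Q = 38 + Q gives Q* = 8.8, P* = 46.8.
A tax on buyers shifts demand down by 23: (82 - 23) - 4Q = 38 + Q, so Q_t = 4.2. Buyers pay P_b = 65.2; sellers receive P_s = P_b - 23 = 42.2.
Consumers lose the trapezoid between P* and P_b out to Q_t plus the triangle from Q_t to Q*: change in CS = 35.28 - 154.88 = -119.6.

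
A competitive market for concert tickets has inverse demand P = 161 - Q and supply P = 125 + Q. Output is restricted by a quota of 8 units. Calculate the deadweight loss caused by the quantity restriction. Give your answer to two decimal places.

Unrestricted equilibrium: Q* = (161 - 125)/(1 + 1) = 18.
At Q = 8 the demand price is 161 - (8) = 153 and the supply price is 125 + (8) = 133.
DWL = (1/2)(gap between curves at 8) x (Q* - 8) = (1/2)(20)(10) = 100.

100.00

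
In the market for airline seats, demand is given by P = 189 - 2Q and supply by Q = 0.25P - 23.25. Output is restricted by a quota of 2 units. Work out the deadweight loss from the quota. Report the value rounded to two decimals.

588.00

Rewriting supply in inverse form: P = 93 + 4Q.
Unrestricted equilibrium: Q* = (189 - 93)/(2 + 4) = 16.
At Q = 2 the demand price is 189 - 2(2) = 185 and the supply price is 93 + 4(2) = 101.
Deadweight loss is the triangle between the curves from 2 to 16: (1/2)(185 - 101)(16 - 2) = 588.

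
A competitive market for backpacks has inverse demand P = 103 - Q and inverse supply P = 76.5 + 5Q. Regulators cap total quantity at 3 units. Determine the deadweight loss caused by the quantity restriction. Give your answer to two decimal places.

Without the quota, 103 - Q = 76.5 + 5Q gives Q* = 4.4167.
At Q = 3 the demand price is 103 - (3) = 100 and the supply price is 76.5 + 5(3) = 91.5.
Deadweight loss is the triangle between the curves from 3 to 4.4167: (1/2)(100 - 91.5)(4.4167 - 3) = 6.0208.

6.02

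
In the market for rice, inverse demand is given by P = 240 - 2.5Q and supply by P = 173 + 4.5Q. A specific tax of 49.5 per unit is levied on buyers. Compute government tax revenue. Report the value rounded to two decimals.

Pre-tax equilibrium: 240 - 2.5Q = 173 + 4.5Q gives Q* = 9.5714, P* = 216.0714.
A tax on buyers shifts demand down by 49.5: (240 - 49.5) - 2.5Q = 173 + 4.5Q, so Q_t = 2.5. Buyers pay P_b = 233.75; sellers receive P_s = P_b - 49.5 = 184.25.
Revenue is the tax times quantity traded: 49.5 x 2.5 = 123.75.

123.75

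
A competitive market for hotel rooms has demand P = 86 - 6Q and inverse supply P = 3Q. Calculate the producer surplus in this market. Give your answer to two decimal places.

136.96

Setting demand equal to supply, 86 = 9Q, so Q* = 9.5556 and P* = 28.6667.
Producer surplus is the triangle above supply below P*: (1/2)(9.5556)(28.6667 - 0) = (1/2)(9.5556)(28.6667) = 136.963.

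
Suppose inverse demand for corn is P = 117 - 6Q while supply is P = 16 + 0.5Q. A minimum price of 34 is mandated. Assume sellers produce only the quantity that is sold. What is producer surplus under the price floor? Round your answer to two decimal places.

201.16

Without the control, 117 - 6Q = 16 + 0.5Q so Q* = 15.5385 and P* = 23.7692.
At P = 34, buyers demand (117 - 34)/6 = 13.8333 while sellers would supply more, so the quantity traded is 13.8333 at price 34.
The supply price at Q = 13.8333 is 22.9167. PS is the trapezoid between 34 and supply over [0, 13.8333]: (1/2)[(34 - 16) + (34 - 22.9167)](13.8333) = 201.1597.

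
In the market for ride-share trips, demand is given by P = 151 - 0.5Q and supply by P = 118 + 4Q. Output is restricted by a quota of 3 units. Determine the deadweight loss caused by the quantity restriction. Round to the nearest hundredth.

Unrestricted equilibrium: Q* = (151 - 118)/(0.5 + 4) = 7.3333.
At Q = 3 the demand price is 151 - 0.5(3) = 149.5 and the supply price is 118 + 4(3) = 130.
DWL = (1/2)(gap between curves at 3) x (Q* - 3) = (1/2)(19.5)(4.3333) = 42.25.

42.25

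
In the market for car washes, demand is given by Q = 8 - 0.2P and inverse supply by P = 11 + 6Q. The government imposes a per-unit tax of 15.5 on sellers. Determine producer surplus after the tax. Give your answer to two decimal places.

4.52

Rewriting demand in inverse form: P = 40 - 5Q.
Without the tax, 40 - 5Q = 11 + 6Q so Q* = 2.6364 and P* = 26.8182.
With the tax, sellers need 15.5 more per unit: 40 - 5Q = 11 + 6Q + 15.5, so Q_t = 1.2273. Buyers pay P_b = 33.8636; sellers receive P_s = P_b - 15.5 = 18.3636.
PS = (1/2)(Q_t)(P_s - 11) = (1/2)(1.2273)(7.3636) = 4.5186.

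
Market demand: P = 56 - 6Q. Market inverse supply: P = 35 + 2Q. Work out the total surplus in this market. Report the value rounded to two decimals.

27.56

Setting demand equal to supply, 21 = 8Q, so Q* = 2.625 and P* = 40.25.
Total surplus is the full triangle between the curves from 0 to Q*: (1/2)(2.625)(56 - 35) = 27.5625.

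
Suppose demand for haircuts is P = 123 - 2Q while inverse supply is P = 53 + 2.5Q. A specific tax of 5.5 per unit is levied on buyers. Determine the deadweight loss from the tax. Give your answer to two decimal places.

Pre-tax equilibrium: 123 - 2Q = 53 + 2.5Q gives Q* = 15.5556, P* = 91.8889.
With the tax, buyers' net willingness to pay falls by 5.5: (123 - 5.5) - 2Q = 53 + 2.5Q, so Q_t = 14.3333. Buyers pay P_b = 94.3333; sellers receive P_s = P_b - 5.5 = 88.8333.
The welfare triangle lost has base Q* - Q_t = 1.2222 and height t = 5.5, so DWL = (1/2)(1.2222)(5.5) = 3.3611.

3.36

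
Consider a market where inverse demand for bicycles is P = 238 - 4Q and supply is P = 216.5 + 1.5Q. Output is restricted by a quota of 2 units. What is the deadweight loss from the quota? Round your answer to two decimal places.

10.02

Without the quota, 238 - 4Q = 216.5 + 1.5Q gives Q* = 3.9091.
At Q = 2 the demand price is 238 - 4(2) = 230 and the supply price is 216.5 + 1.5(2) = 219.5.
DWL = (1/2)(gap between curves at 2) x (Q* - 2) = (1/2)(10.5)(1.9091) = 10.0227.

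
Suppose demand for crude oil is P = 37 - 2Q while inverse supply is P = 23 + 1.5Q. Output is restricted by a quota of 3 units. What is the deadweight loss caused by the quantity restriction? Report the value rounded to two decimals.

Unrestricted equilibrium: Q* = (37 - 23)/(2 + 1.5) = 4.
At Q = 3 the demand price is 37 - 2(3) = 31 and the supply price is 23 + 1.5(3) = 27.5.
Deadweight loss is the triangle between the curves from 3 to 4: (1/2)(31 - 27.5)(4 - 3) = 1.75.

1.75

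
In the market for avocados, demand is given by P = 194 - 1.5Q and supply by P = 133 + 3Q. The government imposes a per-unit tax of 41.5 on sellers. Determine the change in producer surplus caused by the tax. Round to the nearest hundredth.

Pre-tax equilibrium: 194 - 1.5Q = 133 + 3Q gives Q* = 13.5556, P* = 173.6667.
A tax on sellers shifts supply up by 41.5: 194 - 1.5Q = 133 + 3Q + 41.5, so Q_t = 4.3333. Buyers pay P_b = 187.5; sellers receive P_s = P_b - 41.5 = 146.
PS falls from (1/2)(13.5556)(40.6667) = 275.6296 to (1/2)(4.3333)(13) = 28.1667, a change of -247.463.

-247.46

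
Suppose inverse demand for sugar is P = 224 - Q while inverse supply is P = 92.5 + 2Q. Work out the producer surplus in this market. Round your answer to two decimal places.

1921.36

Set 224 - Q = 92.5 + 2Q, which gives 131.5 = 3Q, so Q* = 43.8333 and P* = 224 - (43.8333) = 180.1667.
Producer surplus is the triangle above supply below P*: (1/2)(43.8333)(180.1667 - 92.5) = (1/2)(43.8333)(87.6667) = 1921.3611.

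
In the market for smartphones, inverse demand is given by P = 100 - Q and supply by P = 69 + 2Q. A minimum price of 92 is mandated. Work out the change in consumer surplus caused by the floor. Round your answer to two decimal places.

Free-market equilibrium: 100 - Q = 69 + 2Q gives Q* = 10.3333, P* = 89.6667.
At P = 92, buyers demand (100 - 92)/1 = 8 while sellers would supply more, so the quantity traded is 8 at price 92.
CS goes from (1/2)(10.3333)(10.3333) = 53.3889 to 32 (computed as (100 - 92)(8) - (1/2)(1)(8)^2), a change of -21.3889.

-21.39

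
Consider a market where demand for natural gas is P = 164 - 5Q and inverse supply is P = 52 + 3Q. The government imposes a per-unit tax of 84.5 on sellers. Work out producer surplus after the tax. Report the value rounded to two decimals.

17.72

Without the tax, 164 - 5Q = 52 + 3Q so Q* = 14 and P* = 94.
With the tax, sellers need 84.5 more per unit: 164 - 5Q = 52 + 3Q + 84.5, so Q_t = 3.4375. Buyers pay P_b = 146.8125; sellers receive P_s = P_b - 84.5 = 62.3125.
PS = (1/2)(Q_t)(P_s - 52) = (1/2)(3.4375)(10.3125) = 17.7246.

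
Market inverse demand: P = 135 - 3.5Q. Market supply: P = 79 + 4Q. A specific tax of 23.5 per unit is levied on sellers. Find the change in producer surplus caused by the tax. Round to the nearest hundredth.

-73.95

Without the tax, 135 - 3.5Q = 79 + 4Q so Q* = 7.4667 and P* = 108.8667.
With the tax, sellers need 23.5 more per unit: 135 - 3.5Q = 79 + 4Q + 23.5, so Q_t = 4.3333. Buyers pay P_b = 119.8333; sellers receive P_s = P_b - 23.5 = 96.3333.
PS falls from (1/2)(7.4667)(29.8667) = 111.5022 to (1/2)(4.3333)(17.3333) = 37.5556, a change of -73.9467.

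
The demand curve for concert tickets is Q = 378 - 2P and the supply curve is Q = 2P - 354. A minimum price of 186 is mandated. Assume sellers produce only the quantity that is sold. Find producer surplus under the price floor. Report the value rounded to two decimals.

Rewriting demand in inverse form: P = 189 - 0.5Q.
Rewriting supply in inverse form: P = 177 + 0.5Q.
Without the control, 189 - 0.5Q = 177 + 0.5Q so Q* = 12 and P* = 183.
At the floor price 186, quantity demanded is (189 - 186)/0.5 = 6; demand is the short side, so Q = 6 trades at P = 186.
The supply price at Q = 6 is 180. PS is the trapezoid between 186 and supply over [0, 6]: (1/2)[(186 - 177) + (186 - 180)](6) = 45.

45.00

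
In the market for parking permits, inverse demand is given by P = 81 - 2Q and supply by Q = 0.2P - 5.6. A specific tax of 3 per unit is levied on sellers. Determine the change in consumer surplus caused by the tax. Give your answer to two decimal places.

-6.31

Rewriting supply in inverse form: P = 28 + 5Q.
Without the tax, 81 - 2Q = 28 + 5Q so Q* = 7.5714 and P* = 65.8571.
With the tax, sellers need 3 more per unit: 81 - 2Q = 28 + 5Q + 3, so Q_t = 7.1429. Buyers pay P_b = 66.7143; sellers receive P_s = P_b - 3 = 63.7143.
CS falls from (1/2)(7.5714)(15.1429) = 57.3265 to (1/2)(7.1429)(14.2857) = 51.0204, a change of -6.3061.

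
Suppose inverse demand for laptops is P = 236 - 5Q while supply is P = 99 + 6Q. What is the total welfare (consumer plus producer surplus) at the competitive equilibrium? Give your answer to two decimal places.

853.14

Setting demand equal to supply, 137 = 11Q, so Q* = 12.4545 and P* = 173.7273.
CS = (1/2)(12.4545)(62.2727) = 387.7893 and PS = (1/2)(12.4545)(74.7273) = 465.3471, so total surplus = 853.1364.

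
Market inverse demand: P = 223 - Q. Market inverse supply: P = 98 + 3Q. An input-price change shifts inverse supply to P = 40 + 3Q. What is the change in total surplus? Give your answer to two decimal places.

2233.00

Initial equilibrium: Q_0 = 31.25, P_0 = 191.75; CS_0 = (1/2)(31.25)(31.25) = 488.2812, PS_0 = (1/2)(31.25)(93.75) = 1464.8438.
New equilibrium: 223 - Q = 40 + 3Q gives Q_1 = 45.75, P_1 = 177.25; CS_1 = 1046.5312, PS_1 = 3139.5938.
Change in total surplus = (1046.5312 + 3139.5938) - (488.2812 + 1464.8438) = 2233.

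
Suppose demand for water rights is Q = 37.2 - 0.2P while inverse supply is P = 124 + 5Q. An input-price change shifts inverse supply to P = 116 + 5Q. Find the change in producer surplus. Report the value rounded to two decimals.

Rewriting demand in inverse form: P = 186 - 5Q.
Initial equilibrium: Q_0 = 6.2, P_0 = 155; CS_0 = (1/2)(6.2)(31) = 96.1, PS_0 = (1/2)(6.2)(31) = 96.1.
New equilibrium: 186 - 5Q = 116 + 5Q gives Q_1 = 7, P_1 = 151; CS_1 = 122.5, PS_1 = 122.5.
Change in producer surplus = 122.5 - 96.1 = 26.4.

26.40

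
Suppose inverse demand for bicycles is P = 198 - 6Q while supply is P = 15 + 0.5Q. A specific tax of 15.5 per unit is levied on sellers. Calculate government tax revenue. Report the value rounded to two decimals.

Without the tax, 198 - 6Q = 15 + 0.5Q so Q* = 28.1538 and P* = 29.0769.
With the tax, sellers need 15.5 more per unit: 198 - 6Q = 15 + 0.5Q + 15.5, so Q_t = 25.7692. Buyers pay P_b = 43.3846; sellers receive P_s = P_b - 15.5 = 27.8846.
Tax revenue = t x Q_t = 15.5 x 25.7692 = 399.4231.

399.42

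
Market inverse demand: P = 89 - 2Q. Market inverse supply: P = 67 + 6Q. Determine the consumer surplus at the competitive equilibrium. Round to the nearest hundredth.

Set 89 - 2Q = 67 + 6Q, which gives 22 = 8Q, so Q* = 2.75 and P* = 89 - 2(2.75) = 83.5.
CS is the area between the demand curve and P* from 0 to Q*: (1/2)(2.75)(5.5) = 7.5625.

7.56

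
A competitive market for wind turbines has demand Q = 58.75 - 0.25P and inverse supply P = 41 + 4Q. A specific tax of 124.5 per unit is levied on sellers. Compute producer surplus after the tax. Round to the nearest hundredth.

150.95

Rewriting demand in inverse form: P = 235 - 4Q.
Pre-tax equilibrium: 235 - 4Q = 41 + 4Q gives Q* = 24.25, P* = 138.
A tax on sellers shifts supply up by 124.5: 235 - 4Q = 41 + 4Q + 124.5, so Q_t = 8.6875. Buyers pay P_b = 200.25; sellers receive P_s = P_b - 124.5 = 75.75.
Producer surplus is the triangle above supply below P_s: (1/2)(8.6875)(75.75 - 41) = 150.9453.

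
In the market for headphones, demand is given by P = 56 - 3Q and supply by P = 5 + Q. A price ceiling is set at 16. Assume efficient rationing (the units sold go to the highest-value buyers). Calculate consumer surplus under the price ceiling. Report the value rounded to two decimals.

Free-market equilibrium: 56 - 3Q = 5 + Q gives Q* = 12.75, P* = 17.75.
At the ceiling price 16, quantity supplied is (16 - 5)/1 = 11; supply is the short side, so Q = 11 trades at P = 16.
The demand price at Q = 11 is 23. CS is the trapezoid between demand and 16 over [0, 11]: (1/2)[(56 - 16) + (23 - 16)](11) = 258.5.

258.50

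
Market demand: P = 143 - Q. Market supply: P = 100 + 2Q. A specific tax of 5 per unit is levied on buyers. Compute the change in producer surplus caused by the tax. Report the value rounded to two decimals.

Without the tax, 143 - Q = 100 + 2Q so Q* = 14.3333 and P* = 128.6667.
With the tax, buyers' net willingness to pay falls by 5: (143 - 5) - Q = 100 + 2Q, so Q_t = 12.6667. Buyers pay P_b = 130.3333; sellers receive P_s = P_b - 5 = 125.3333.
PS falls from (1/2)(14.3333)(28.6667) = 205.4444 to (1/2)(12.6667)(25.3333) = 160.4444, a change of -45.

-45.00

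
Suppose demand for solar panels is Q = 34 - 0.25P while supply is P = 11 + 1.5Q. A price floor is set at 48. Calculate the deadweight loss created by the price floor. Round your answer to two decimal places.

Rewriting demand in inverse form: P = 136 - 4Q.
Without the control, 136 - 4Q = 11 + 1.5Q so Q* = 22.7273 and P* = 45.0909.
At P = 48, buyers demand (136 - 48)/4 = 22 while sellers would supply more, so the quantity traded is 22 at price 48.
The lost-trades triangle has base Q* - 22 = 0.7273 and height equal to the gap between the curves at Q = 22, which is 48 - 44 = 4. DWL = (1/2)(0.7273)(4) = 1.4545.

1.45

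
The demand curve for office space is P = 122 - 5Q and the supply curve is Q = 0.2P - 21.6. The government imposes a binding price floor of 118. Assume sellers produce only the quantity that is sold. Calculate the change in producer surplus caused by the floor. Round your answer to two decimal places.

1.50

Rewriting supply in inverse form: P = 108 + 5Q.
Without the control, 122 - 5Q = 108 + 5Q so Q* = 1.4 and P* = 115.
At P = 118, buyers demand (122 - 118)/5 = 0.8 while sellers would supply more, so the quantity traded is 0.8 at price 118.
PS goes from (1/2)(1.4)(7) = 4.9 to 6.4 (computed as (118 - 108)(0.8) - (1/2)(5)(0.8)^2), a change of 1.5.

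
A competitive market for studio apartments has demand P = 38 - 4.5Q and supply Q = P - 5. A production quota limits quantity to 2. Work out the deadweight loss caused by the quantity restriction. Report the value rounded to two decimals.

44.00

Rewriting supply in inverse form: P = 5 + Q.
Unrestricted equilibrium: Q* = (38 - 5)/(4.5 + 1) = 6.
At Q = 2 the demand price is 38 - 4.5(2) = 29 and the supply price is 5 + (2) = 7.
Deadweight loss is the triangle between the curves from 2 to 6: (1/2)(29 - 7)(6 - 2) = 44.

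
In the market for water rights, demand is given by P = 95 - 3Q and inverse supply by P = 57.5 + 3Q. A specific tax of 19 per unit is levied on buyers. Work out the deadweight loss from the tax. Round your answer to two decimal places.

Without the tax, 95 - 3Q = 57.5 + 3Q so Q* = 6.25 and P* = 76.25.
With the tax, buyers' net willingness to pay falls by 19: (95 - 19) - 3Q = 57.5 + 3Q, so Q_t = 3.0833. Buyers pay P_b = 85.75; sellers receive P_s = P_b - 19 = 66.75.
Deadweight loss is the triangle between the curves from Q_t to Q*: (1/2)(6.25 - 3.0833)(19) = 30.0833.

30.08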